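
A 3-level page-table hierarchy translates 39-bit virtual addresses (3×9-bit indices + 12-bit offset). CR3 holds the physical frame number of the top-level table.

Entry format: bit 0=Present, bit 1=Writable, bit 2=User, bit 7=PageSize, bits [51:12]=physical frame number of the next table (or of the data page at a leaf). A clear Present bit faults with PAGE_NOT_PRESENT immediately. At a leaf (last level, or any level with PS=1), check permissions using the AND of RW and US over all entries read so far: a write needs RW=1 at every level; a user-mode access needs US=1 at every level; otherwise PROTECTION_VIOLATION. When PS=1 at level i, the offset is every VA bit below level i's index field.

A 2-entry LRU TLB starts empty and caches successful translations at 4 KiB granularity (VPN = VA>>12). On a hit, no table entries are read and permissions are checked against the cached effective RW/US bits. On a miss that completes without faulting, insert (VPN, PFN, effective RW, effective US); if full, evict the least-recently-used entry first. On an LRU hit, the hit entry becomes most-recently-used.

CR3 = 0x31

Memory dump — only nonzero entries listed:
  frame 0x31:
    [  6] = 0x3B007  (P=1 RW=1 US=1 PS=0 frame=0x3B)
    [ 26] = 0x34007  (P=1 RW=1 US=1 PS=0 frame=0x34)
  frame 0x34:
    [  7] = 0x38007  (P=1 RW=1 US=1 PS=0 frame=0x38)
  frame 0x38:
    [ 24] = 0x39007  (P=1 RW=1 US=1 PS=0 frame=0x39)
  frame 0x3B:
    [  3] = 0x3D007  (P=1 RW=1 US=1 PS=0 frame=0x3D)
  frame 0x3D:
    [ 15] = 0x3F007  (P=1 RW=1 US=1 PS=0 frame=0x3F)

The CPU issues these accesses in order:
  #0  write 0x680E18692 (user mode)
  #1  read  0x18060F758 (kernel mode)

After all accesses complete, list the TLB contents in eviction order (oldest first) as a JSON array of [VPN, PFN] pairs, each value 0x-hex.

Trace:
#0 VA=0x680E18692 (w,user):
  L0: frame=0x31 idx=26 entry=0x34007 [P=1 RW=1 US=1 PS=0]
  L1: frame=0x34 idx=7 entry=0x38007 [P=1 RW=1 US=1 PS=0]
  L2: frame=0x38 idx=24 entry=0x39007 [P=1 RW=1 US=1 PS=0]
  ✓ 0x39692  — 3 lookups
#1 VA=0x18060F758 (r,kernel):
  L0: frame=0x31 idx=6 entry=0x3B007 [P=1 RW=1 US=1 PS=0]
  L1: frame=0x3B idx=3 entry=0x3D007 [P=1 RW=1 US=1 PS=0]
  L2: frame=0x3D idx=15 entry=0x3F007 [P=1 RW=1 US=1 PS=0]
  ✓ 0x3F758  — 3 lookups

TLB: [["0x680E18", "0x39"], ["0x18060F", "0x3F"]]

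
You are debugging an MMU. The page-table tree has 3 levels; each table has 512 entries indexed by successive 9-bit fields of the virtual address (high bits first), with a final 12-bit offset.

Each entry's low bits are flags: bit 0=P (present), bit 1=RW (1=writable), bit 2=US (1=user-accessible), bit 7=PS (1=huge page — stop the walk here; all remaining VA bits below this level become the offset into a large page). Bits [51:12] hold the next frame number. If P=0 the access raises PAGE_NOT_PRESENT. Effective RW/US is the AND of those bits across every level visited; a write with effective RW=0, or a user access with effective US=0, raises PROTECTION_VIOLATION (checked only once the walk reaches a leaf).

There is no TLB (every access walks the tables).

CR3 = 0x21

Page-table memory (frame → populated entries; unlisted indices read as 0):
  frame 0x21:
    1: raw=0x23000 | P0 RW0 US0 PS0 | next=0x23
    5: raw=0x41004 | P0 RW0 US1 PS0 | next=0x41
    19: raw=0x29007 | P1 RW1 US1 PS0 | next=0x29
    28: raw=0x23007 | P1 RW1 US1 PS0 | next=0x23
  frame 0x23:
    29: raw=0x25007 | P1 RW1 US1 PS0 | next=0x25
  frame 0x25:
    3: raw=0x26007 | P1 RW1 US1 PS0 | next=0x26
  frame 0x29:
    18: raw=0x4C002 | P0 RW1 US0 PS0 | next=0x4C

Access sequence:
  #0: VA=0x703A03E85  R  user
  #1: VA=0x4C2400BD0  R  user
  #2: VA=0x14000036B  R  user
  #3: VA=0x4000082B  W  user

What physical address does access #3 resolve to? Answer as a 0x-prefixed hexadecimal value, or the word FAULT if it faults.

Walk each access:
#0 VA=0x703A03E85 (r,user):
  [0] read 0x21 idx=28: raw=0x23007 flags P=1 W=1 U=1 S=0
  [1] read 0x23 idx=29: raw=0x25007 flags P=1 W=1 U=1 S=0
  [2] read 0x25 idx=3: raw=0x26007 flags P=1 W=1 U=1 S=0
  ✓ 0x26E85  — 3 lookups
#1 VA=0x4C2400BD0 (r,user):
  [0] read 0x21 idx=19: raw=0x29007 flags P=1 W=1 U=1 S=0
  [1] read 0x29 idx=18: raw=0x4C002 flags P=0 W=1 U=0 S=0
  → PAGE_NOT_PRESENT  (2 entries read)
#2 VA=0x14000036B (r,user):
  [0] read 0x21 idx=5: raw=0x41004 flags P=0 W=0 U=1 S=0
  → PAGE_NOT_PRESENT  (1 entries read)
#3 VA=0x4000082B (w,user):
  [0] read 0x21 idx=1: raw=0x23000 flags P=0 W=0 U=0 S=0
  → PAGE_NOT_PRESENT  (1 entries read)

Access #3 PA: FAULT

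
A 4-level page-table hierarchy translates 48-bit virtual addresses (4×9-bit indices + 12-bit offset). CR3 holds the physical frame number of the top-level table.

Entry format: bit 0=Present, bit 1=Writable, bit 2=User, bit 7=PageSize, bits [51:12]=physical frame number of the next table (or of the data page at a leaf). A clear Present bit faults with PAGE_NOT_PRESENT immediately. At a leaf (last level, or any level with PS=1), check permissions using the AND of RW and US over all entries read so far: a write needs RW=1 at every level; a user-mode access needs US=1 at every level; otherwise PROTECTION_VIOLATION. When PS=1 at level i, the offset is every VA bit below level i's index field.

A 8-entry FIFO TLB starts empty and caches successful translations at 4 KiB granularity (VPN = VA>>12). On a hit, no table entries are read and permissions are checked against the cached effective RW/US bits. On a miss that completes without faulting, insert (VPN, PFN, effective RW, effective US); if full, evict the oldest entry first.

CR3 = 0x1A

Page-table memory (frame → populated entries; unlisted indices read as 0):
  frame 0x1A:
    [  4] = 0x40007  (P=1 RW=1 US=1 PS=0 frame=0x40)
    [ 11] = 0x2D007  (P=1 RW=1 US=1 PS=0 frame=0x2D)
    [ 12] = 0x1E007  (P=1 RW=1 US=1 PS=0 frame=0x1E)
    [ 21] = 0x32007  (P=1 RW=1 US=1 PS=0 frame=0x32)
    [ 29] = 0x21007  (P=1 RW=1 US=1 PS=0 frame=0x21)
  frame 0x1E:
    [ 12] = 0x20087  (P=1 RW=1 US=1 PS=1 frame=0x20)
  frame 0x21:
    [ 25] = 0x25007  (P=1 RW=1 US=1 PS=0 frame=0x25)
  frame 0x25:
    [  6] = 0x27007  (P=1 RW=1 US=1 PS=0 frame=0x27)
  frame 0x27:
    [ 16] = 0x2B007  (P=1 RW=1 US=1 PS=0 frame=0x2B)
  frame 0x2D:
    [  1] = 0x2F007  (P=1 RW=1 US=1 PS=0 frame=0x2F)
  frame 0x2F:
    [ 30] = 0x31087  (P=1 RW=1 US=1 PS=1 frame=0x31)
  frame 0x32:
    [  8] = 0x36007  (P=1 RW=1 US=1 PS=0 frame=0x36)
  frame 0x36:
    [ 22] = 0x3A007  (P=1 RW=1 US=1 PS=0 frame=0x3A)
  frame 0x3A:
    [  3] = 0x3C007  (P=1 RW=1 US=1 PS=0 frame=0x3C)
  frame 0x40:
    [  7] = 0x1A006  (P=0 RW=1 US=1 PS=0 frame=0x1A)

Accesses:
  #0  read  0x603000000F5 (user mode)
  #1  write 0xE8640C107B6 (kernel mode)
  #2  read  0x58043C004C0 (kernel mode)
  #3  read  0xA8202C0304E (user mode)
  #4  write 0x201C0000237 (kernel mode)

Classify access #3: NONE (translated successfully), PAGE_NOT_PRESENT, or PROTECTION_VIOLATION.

Trace:
#0 VA=0x603000000F5 (r,user):
  L0: frame=0x1A idx=12 entry=0x1E007 [P=1 RW=1 US=1 PS=0]
  L1: frame=0x1E idx=12 entry=0x20087 [P=1 RW=1 US=1 PS=1]
  ⇒ phys 0x200F5 (huge @L1)  [2 reads]
#1 VA=0xE8640C107B6 (w,kernel):
  L0: frame=0x1A idx=29 entry=0x21007 [P=1 RW=1 US=1 PS=0]
  L1: frame=0x21 idx=25 entry=0x25007 [P=1 RW=1 US=1 PS=0]
  L2: frame=0x25 idx=6 entry=0x27007 [P=1 RW=1 US=1 PS=0]
  L3: frame=0x27 idx=16 entry=0x2B007 [P=1 RW=1 US=1 PS=0]
  ⇒ phys 0x2B7B6  [4 reads]
#2 VA=0x58043C004C0 (r,kernel):
  L0: frame=0x1A idx=11 entry=0x2D007 [P=1 RW=1 US=1 PS=0]
  L1: frame=0x2D idx=1 entry=0x2F007 [P=1 RW=1 US=1 PS=0]
  L2: frame=0x2F idx=30 entry=0x31087 [P=1 RW=1 US=1 PS=1]
  ⇒ phys 0x314C0 (huge @L2)  [3 reads]
#3 VA=0xA8202C0304E (r,user):
  L0: frame=0x1A idx=21 entry=0x32007 [P=1 RW=1 US=1 PS=0]
  L1: frame=0x32 idx=8 entry=0x36007 [P=1 RW=1 US=1 PS=0]
  L2: frame=0x36 idx=22 entry=0x3A007 [P=1 RW=1 US=1 PS=0]
  L3: frame=0x3A idx=3 entry=0x3C007 [P=1 RW=1 US=1 PS=0]
  ⇒ phys 0x3C04E  [4 reads]
#4 VA=0x201C0000237 (w,kernel):
  L0: frame=0x1A idx=4 entry=0x40007 [P=1 RW=1 US=1 PS=0]
  L1: frame=0x40 idx=7 entry=0x1A006 [P=0 RW=1 US=1 PS=0]
  ✗ PAGE_NOT_PRESENT  [2 reads]

Access #3 fault: NONE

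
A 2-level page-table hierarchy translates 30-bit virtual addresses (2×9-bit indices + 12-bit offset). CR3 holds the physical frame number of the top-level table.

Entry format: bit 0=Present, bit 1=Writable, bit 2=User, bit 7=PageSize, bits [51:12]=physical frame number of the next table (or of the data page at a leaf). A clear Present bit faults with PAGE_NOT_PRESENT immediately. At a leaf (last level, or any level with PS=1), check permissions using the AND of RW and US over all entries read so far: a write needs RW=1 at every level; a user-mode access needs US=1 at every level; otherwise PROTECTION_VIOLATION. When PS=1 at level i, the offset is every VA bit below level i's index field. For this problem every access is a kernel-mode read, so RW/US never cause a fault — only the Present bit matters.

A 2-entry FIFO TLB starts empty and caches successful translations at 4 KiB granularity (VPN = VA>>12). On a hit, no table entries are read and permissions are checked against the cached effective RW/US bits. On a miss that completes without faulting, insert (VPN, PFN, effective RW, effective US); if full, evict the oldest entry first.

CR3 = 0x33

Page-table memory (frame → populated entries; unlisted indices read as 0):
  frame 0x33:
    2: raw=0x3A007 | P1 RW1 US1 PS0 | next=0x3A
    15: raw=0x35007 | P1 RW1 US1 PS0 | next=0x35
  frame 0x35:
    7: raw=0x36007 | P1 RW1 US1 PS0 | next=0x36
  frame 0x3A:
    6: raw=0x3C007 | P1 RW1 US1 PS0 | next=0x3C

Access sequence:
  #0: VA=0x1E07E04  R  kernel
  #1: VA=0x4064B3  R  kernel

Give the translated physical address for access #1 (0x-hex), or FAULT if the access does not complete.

Per-access translation:
#0 VA=0x1E07E04 (r,kernel):
  L0 @0x33[15] → 0x35007  P=1,RW=1,US=1,PS=0
  L1 @0x35[7] → 0x36007  P=1,RW=1,US=1,PS=0
  → PA=0x36E04  (2 entries read)
#1 VA=0x4064B3 (r,kernel):
  L0 @0x33[2] → 0x3A007  P=1,RW=1,US=1,PS=0
  L1 @0x3A[6] → 0x3C007  P=1,RW=1,US=1,PS=0
  → PA=0x3C4B3  (2 entries read)

Access #1 PA: 0x3C4B3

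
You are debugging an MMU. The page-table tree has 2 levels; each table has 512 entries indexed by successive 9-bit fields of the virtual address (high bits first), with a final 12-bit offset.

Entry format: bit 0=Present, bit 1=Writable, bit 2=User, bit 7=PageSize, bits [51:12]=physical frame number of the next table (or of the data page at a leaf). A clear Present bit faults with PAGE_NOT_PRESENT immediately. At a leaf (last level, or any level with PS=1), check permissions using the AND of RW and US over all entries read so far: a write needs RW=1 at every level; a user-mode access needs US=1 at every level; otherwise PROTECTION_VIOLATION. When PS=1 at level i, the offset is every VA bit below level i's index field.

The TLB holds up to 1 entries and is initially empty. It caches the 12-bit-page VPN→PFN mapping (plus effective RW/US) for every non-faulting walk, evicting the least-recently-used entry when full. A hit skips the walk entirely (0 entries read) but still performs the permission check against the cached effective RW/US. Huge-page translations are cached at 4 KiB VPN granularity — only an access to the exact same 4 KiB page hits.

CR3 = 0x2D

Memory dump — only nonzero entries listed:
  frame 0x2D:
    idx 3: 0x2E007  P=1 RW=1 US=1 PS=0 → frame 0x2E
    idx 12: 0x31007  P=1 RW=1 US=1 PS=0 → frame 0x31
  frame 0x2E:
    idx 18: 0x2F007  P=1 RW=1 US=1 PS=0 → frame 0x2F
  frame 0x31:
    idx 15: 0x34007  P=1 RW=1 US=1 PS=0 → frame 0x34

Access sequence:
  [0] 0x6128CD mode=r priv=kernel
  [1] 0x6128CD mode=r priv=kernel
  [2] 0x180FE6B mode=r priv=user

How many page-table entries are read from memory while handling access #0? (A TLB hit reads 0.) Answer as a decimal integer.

Per-access translation:
#0 VA=0x6128CD (r,kernel):
  lvl0: tbl 0x2D, slot 3 ⇒ 0x2E007 (P1/RW1/US1/PS0)
  lvl1: tbl 0x2E, slot 18 ⇒ 0x2F007 (P1/RW1/US1/PS0)
  ⇒ phys 0x2F8CD  [2 reads]
#1 VA=0x6128CD (r,kernel):
  TLB hit vpn=0x612 → PA=0x2F8CD
#2 VA=0x180FE6B (r,user):
  lvl0: tbl 0x2D, slot 12 ⇒ 0x31007 (P1/RW1/US1/PS0)
  lvl1: tbl 0x31, slot 15 ⇒ 0x34007 (P1/RW1/US1/PS0)
  ⇒ phys 0x34E6B  [2 reads]

Entries read for #0: 2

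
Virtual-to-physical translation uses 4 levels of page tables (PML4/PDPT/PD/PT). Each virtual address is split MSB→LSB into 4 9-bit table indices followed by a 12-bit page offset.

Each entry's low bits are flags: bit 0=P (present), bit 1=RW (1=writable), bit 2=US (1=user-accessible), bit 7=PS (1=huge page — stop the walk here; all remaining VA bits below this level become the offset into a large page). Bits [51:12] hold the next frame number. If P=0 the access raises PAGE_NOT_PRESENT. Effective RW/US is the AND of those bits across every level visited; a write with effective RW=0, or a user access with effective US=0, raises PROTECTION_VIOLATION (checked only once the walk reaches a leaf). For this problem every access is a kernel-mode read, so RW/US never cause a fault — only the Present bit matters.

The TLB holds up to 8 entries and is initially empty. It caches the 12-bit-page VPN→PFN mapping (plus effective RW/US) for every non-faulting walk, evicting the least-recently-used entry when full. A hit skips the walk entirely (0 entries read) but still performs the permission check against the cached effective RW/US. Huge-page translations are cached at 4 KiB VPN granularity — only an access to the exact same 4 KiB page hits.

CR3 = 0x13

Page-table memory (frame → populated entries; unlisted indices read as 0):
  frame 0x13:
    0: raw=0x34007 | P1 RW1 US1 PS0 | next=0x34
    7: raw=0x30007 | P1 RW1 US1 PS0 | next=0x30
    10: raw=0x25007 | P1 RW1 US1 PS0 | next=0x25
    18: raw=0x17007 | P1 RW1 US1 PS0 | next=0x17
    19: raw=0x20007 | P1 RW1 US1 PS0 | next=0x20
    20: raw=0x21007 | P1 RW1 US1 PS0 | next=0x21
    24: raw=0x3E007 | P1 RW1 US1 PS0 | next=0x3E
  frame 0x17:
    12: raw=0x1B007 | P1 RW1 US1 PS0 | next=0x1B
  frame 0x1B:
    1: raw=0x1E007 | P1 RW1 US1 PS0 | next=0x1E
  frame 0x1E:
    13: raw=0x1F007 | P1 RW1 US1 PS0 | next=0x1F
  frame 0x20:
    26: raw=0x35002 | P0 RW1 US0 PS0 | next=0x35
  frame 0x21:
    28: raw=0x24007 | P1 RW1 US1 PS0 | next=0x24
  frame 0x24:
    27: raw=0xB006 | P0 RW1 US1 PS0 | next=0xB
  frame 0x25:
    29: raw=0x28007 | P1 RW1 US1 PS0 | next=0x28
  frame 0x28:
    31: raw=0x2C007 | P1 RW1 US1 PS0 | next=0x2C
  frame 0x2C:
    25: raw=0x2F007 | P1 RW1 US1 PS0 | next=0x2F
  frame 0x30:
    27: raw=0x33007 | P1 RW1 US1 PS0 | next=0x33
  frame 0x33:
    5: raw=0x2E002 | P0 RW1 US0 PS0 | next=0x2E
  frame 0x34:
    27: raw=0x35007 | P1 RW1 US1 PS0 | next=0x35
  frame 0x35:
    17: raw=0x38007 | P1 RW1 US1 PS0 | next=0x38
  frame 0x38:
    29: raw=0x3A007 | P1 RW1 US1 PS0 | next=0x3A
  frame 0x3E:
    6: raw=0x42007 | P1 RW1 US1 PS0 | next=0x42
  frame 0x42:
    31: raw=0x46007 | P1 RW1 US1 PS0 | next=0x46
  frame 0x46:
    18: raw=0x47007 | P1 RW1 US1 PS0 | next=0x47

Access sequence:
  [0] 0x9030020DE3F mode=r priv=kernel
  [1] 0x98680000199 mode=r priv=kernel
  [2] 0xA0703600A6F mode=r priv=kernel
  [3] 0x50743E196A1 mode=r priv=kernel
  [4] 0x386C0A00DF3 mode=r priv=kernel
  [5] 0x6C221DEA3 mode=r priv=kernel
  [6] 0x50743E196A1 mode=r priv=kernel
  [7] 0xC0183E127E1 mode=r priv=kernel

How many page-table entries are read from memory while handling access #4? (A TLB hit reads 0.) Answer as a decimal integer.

Walk each access:
#0 VA=0x9030020DE3F (r,kernel):
  [0] read 0x13 idx=18: raw=0x17007 flags P=1 W=1 U=1 S=0
  [1] read 0x17 idx=12: raw=0x1B007 flags P=1 W=1 U=1 S=0
  [2] read 0x1B idx=1: raw=0x1E007 flags P=1 W=1 U=1 S=0
  [3] read 0x1E idx=13: raw=0x1F007 flags P=1 W=1 U=1 S=0
  ✓ 0x1FE3F  — 4 lookups
#1 VA=0x98680000199 (r,kernel):
  [0] read 0x13 idx=19: raw=0x20007 flags P=1 W=1 U=1 S=0
  [1] read 0x20 idx=26: raw=0x35002 flags P=0 W=1 U=0 S=0
  ⇒ fault: PAGE_NOT_PRESENT  — 2 lookups
#2 VA=0xA0703600A6F (r,kernel):
  [0] read 0x13 idx=20: raw=0x21007 flags P=1 W=1 U=1 S=0
  [1] read 0x21 idx=28: raw=0x24007 flags P=1 W=1 U=1 S=0
  [2] read 0x24 idx=27: raw=0xB006 flags P=0 W=1 U=1 S=0
  ⇒ fault: PAGE_NOT_PRESENT  — 3 lookups
#3 VA=0x50743E196A1 (r,kernel):
  [0] read 0x13 idx=10: raw=0x25007 flags P=1 W=1 U=1 S=0
  [1] read 0x25 idx=29: raw=0x28007 flags P=1 W=1 U=1 S=0
  [2] read 0x28 idx=31: raw=0x2C007 flags P=1 W=1 U=1 S=0
  [3] read 0x2C idx=25: raw=0x2F007 flags P=1 W=1 U=1 S=0
  ✓ 0x2F6A1  — 4 lookups
#4 VA=0x386C0A00DF3 (r,kernel):
  [0] read 0x13 idx=7: raw=0x30007 flags P=1 W=1 U=1 S=0
  [1] read 0x30 idx=27: raw=0x33007 flags P=1 W=1 U=1 S=0
  [2] read 0x33 idx=5: raw=0x2E002 flags P=0 W=1 U=0 S=0
  ⇒ fault: PAGE_NOT_PRESENT  — 3 lookups
#5 VA=0x6C221DEA3 (r,kernel):
  [0] read 0x13 idx=0: raw=0x34007 flags P=1 W=1 U=1 S=0
  [1] read 0x34 idx=27: raw=0x35007 flags P=1 W=1 U=1 S=0
  [2] read 0x35 idx=17: raw=0x38007 flags P=1 W=1 U=1 S=0
  [3] read 0x38 idx=29: raw=0x3A007 flags P=1 W=1 U=1 S=0
  ✓ 0x3AEA3  — 4 lookups
#6 VA=0x50743E196A1 (r,kernel):
  TLB hit vpn=0x50743E19 → PA=0x2F6A1
#7 VA=0xC0183E127E1 (r,kernel):
  [0] read 0x13 idx=24: raw=0x3E007 flags P=1 W=1 U=1 S=0
  [1] read 0x3E idx=6: raw=0x42007 flags P=1 W=1 U=1 S=0
  [2] read 0x42 idx=31: raw=0x46007 flags P=1 W=1 U=1 S=0
  [3] read 0x46 idx=18: raw=0x47007 flags P=1 W=1 U=1 S=0
  ✓ 0x477E1  — 4 lookups

Entries read for #4: 3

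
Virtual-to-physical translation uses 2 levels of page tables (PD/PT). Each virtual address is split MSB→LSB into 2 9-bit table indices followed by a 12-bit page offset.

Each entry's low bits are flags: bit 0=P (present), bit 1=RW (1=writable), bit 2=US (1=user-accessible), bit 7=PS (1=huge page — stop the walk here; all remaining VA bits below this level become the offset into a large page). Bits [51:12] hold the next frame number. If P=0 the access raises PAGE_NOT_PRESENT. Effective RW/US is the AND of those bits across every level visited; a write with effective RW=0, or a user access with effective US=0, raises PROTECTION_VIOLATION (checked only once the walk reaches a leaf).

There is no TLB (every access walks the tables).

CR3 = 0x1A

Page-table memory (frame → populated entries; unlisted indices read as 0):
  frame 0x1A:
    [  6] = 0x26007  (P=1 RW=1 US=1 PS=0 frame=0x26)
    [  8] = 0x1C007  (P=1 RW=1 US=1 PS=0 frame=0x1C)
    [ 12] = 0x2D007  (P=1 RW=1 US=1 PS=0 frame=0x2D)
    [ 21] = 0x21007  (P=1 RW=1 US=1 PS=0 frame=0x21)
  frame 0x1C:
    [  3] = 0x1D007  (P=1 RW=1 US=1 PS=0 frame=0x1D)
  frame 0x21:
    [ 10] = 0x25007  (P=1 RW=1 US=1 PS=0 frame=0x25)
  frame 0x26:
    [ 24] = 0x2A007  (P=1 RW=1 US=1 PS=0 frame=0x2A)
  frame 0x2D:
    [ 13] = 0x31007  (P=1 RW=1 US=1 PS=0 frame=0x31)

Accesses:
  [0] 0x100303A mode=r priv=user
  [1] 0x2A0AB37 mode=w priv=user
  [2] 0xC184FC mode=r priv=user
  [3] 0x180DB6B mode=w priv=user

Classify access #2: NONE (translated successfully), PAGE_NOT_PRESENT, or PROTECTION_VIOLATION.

Walk each access:
#0 VA=0x100303A (r,user):
  [0] read 0x1A idx=8: raw=0x1C007 flags P=1 W=1 U=1 S=0
  [1] read 0x1C idx=3: raw=0x1D007 flags P=1 W=1 U=1 S=0
  ✓ 0x1D03A  — 2 lookups
#1 VA=0x2A0AB37 (w,user):
  [0] read 0x1A idx=21: raw=0x21007 flags P=1 W=1 U=1 S=0
  [1] read 0x21 idx=10: raw=0x25007 flags P=1 W=1 U=1 S=0
  ✓ 0x25B37  — 2 lookups
#2 VA=0xC184FC (r,user):
  [0] read 0x1A idx=6: raw=0x26007 flags P=1 W=1 U=1 S=0
  [1] read 0x26 idx=24: raw=0x2A007 flags P=1 W=1 U=1 S=0
  ✓ 0x2A4FC  — 2 lookups
#3 VA=0x180DB6B (w,user):
  [0] read 0x1A idx=12: raw=0x2D007 flags P=1 W=1 U=1 S=0
  [1] read 0x2D idx=13: raw=0x31007 flags P=1 W=1 U=1 S=0
  ✓ 0x31B6B  — 2 lookups

Access #2 fault: NONE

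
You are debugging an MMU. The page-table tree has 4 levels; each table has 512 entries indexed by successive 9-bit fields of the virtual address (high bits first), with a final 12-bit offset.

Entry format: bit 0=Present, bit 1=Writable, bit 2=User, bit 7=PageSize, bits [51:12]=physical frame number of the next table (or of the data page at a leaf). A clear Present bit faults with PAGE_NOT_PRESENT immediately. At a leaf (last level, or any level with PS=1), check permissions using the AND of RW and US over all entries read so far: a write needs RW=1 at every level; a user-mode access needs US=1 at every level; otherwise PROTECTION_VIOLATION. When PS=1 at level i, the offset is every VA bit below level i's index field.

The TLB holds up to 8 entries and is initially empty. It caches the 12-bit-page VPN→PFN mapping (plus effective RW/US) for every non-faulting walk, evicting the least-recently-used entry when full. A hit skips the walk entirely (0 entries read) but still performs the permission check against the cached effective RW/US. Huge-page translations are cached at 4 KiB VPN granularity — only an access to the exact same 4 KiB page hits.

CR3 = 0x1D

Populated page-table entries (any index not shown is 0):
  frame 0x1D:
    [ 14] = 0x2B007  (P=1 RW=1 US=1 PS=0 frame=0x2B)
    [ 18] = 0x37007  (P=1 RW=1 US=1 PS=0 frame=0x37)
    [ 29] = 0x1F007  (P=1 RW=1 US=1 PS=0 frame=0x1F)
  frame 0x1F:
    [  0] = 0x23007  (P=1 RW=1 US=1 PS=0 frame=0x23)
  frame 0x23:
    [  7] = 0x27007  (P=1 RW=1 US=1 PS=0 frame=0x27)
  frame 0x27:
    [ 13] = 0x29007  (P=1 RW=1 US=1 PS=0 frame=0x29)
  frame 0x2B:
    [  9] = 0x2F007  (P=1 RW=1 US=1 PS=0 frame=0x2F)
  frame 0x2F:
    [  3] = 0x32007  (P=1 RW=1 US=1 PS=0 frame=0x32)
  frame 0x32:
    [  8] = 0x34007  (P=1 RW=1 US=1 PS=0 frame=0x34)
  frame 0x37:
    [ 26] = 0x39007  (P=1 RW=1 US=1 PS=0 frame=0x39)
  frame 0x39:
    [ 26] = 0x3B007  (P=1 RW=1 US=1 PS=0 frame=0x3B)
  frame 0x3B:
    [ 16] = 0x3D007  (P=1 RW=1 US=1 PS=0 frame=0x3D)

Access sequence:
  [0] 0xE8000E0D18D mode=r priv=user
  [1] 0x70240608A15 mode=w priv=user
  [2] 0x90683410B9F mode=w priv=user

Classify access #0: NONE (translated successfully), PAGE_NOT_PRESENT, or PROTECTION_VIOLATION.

Trace:
#0 VA=0xE8000E0D18D (r,user):
  lvl0: tbl 0x1D, slot 29 ⇒ 0x1F007 (P1/RW1/US1/PS0)
  lvl1: tbl 0x1F, slot 0 ⇒ 0x23007 (P1/RW1/US1/PS0)
  lvl2: tbl 0x23, slot 7 ⇒ 0x27007 (P1/RW1/US1/PS0)
  lvl3: tbl 0x27, slot 13 ⇒ 0x29007 (P1/RW1/US1/PS0)
  ✓ 0x2918D  — 4 lookups
#1 VA=0x70240608A15 (w,user):
  lvl0: tbl 0x1D, slot 14 ⇒ 0x2B007 (P1/RW1/US1/PS0)
  lvl1: tbl 0x2B, slot 9 ⇒ 0x2F007 (P1/RW1/US1/PS0)
  lvl2: tbl 0x2F, slot 3 ⇒ 0x32007 (P1/RW1/US1/PS0)
  lvl3: tbl 0x32, slot 8 ⇒ 0x34007 (P1/RW1/US1/PS0)
  ✓ 0x34A15  — 4 lookups
#2 VA=0x90683410B9F (w,user):
  lvl0: tbl 0x1D, slot 18 ⇒ 0x37007 (P1/RW1/US1/PS0)
  lvl1: tbl 0x37, slot 26 ⇒ 0x39007 (P1/RW1/US1/PS0)
  lvl2: tbl 0x39, slot 26 ⇒ 0x3B007 (P1/RW1/US1/PS0)
  lvl3: tbl 0x3B, slot 16 ⇒ 0x3D007 (P1/RW1/US1/PS0)
  ✓ 0x3DB9F  — 4 lookups

Access #0 fault: NONE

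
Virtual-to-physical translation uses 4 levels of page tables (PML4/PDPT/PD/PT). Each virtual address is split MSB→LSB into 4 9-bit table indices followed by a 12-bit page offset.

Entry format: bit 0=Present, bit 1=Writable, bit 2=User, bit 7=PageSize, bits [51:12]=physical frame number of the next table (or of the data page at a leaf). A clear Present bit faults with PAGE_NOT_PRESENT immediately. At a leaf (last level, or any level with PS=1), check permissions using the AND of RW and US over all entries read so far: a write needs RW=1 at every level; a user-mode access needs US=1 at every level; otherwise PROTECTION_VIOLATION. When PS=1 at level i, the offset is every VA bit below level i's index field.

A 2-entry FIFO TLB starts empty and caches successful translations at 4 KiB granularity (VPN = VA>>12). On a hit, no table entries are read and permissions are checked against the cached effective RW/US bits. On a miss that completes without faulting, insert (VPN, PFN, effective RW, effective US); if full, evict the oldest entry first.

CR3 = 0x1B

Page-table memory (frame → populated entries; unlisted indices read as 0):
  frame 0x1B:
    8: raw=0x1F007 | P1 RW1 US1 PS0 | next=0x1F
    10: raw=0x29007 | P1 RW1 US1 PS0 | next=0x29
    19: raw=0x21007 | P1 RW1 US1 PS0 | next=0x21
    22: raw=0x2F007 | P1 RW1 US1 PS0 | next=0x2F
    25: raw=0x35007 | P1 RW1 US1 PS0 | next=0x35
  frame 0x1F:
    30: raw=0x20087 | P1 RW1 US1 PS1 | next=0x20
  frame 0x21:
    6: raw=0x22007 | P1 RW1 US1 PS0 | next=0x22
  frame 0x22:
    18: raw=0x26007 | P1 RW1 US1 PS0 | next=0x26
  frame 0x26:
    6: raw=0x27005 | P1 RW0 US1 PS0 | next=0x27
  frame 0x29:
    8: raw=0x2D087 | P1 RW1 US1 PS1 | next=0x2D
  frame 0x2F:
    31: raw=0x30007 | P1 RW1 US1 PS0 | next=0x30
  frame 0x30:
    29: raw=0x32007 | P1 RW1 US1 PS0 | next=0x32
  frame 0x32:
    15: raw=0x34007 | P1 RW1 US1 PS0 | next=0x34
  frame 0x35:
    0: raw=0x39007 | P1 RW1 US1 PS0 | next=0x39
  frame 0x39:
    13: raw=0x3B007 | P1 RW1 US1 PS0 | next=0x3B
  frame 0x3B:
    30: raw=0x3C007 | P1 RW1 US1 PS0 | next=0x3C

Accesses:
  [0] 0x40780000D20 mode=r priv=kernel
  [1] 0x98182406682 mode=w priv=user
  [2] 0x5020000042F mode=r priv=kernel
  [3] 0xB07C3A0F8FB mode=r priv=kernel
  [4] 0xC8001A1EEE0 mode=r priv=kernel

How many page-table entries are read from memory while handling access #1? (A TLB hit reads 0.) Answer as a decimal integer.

Walk each access:
#0 VA=0x40780000D20 (r,kernel):
  L0 @0x1B[8] → 0x1F007  P=1,RW=1,US=1,PS=0
  L1 @0x1F[30] → 0x20087  P=1,RW=1,US=1,PS=1
  → PA=0x20D20 (huge @L1)  (2 entries read)
#1 VA=0x98182406682 (w,user):
  L0 @0x1B[19] → 0x21007  P=1,RW=1,US=1,PS=0
  L1 @0x21[6] → 0x22007  P=1,RW=1,US=1,PS=0
  L2 @0x22[18] → 0x26007  P=1,RW=1,US=1,PS=0
  L3 @0x26[6] → 0x27005  P=1,RW=0,US=1,PS=0
  ⇒ fault: PROTECTION_VIOLATION  — 4 lookups
#2 VA=0x5020000042F (r,kernel):
  L0 @0x1B[10] → 0x29007  P=1,RW=1,US=1,PS=0
  L1 @0x29[8] → 0x2D087  P=1,RW=1,US=1,PS=1
  → PA=0x2D42F (huge @L1)  (2 entries read)
#3 VA=0xB07C3A0F8FB (r,kernel):
  L0 @0x1B[22] → 0x2F007  P=1,RW=1,US=1,PS=0
  L1 @0x2F[31] → 0x30007  P=1,RW=1,US=1,PS=0
  L2 @0x30[29] → 0x32007  P=1,RW=1,US=1,PS=0
  L3 @0x32[15] → 0x34007  P=1,RW=1,US=1,PS=0
  → PA=0x348FB  (4 entries read)
#4 VA=0xC8001A1EEE0 (r,kernel):
  L0 @0x1B[25] → 0x35007  P=1,RW=1,US=1,PS=0
  L1 @0x35[0] → 0x39007  P=1,RW=1,US=1,PS=0
  L2 @0x39[13] → 0x3B007  P=1,RW=1,US=1,PS=0
  L3 @0x3B[30] → 0x3C007  P=1,RW=1,US=1,PS=0
  → PA=0x3CEE0  (4 entries read)

Entries read for #1: 4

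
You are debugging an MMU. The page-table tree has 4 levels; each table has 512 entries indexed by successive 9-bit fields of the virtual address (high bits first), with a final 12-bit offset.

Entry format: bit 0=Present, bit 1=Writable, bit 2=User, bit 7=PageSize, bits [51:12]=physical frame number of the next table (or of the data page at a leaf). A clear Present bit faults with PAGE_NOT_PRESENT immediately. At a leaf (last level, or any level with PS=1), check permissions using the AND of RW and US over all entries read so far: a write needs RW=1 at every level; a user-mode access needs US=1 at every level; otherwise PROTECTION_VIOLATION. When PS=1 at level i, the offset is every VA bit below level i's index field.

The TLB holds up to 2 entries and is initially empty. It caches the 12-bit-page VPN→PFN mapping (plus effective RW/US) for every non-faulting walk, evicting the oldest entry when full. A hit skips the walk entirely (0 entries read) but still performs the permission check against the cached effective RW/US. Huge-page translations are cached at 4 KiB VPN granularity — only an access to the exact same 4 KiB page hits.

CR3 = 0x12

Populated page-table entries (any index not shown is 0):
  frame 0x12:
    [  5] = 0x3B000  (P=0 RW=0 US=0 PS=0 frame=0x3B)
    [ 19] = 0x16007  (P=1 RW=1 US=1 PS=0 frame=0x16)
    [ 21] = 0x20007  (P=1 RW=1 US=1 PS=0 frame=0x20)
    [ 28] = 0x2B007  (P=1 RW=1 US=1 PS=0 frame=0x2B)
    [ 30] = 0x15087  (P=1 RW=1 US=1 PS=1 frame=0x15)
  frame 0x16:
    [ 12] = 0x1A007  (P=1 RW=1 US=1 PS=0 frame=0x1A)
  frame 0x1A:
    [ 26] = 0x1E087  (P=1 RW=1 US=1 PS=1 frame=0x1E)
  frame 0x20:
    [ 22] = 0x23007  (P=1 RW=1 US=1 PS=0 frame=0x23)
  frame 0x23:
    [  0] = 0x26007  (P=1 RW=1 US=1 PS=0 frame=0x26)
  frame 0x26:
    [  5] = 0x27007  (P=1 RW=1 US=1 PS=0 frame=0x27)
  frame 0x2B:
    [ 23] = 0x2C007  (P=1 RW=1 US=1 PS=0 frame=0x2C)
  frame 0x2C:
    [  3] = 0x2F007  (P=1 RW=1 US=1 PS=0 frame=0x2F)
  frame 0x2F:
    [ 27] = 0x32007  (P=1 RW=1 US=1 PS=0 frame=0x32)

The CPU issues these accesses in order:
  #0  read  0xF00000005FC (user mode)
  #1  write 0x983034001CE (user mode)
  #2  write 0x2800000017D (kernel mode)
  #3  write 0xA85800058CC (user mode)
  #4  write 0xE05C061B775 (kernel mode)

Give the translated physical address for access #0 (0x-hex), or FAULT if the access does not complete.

Walk each access:
#0 VA=0xF00000005FC (r,user):
  [0] read 0x12 idx=30: raw=0x15087 flags P=1 W=1 U=1 S=1
  ✓ 0x155FC (huge @L0)  — 1 lookups
#1 VA=0x983034001CE (w,user):
  [0] read 0x12 idx=19: raw=0x16007 flags P=1 W=1 U=1 S=0
  [1] read 0x16 idx=12: raw=0x1A007 flags P=1 W=1 U=1 S=0
  [2] read 0x1A idx=26: raw=0x1E087 flags P=1 W=1 U=1 S=1
  ✓ 0x1E1CE (huge @L2)  — 3 lookups
#2 VA=0x2800000017D (w,kernel):
  [0] read 0x12 idx=5: raw=0x3B000 flags P=0 W=0 U=0 S=0
  ⇒ fault: PAGE_NOT_PRESENT  — 1 lookups
#3 VA=0xA85800058CC (w,user):
  [0] read 0x12 idx=21: raw=0x20007 flags P=1 W=1 U=1 S=0
  [1] read 0x20 idx=22: raw=0x23007 flags P=1 W=1 U=1 S=0
  [2] read 0x23 idx=0: raw=0x26007 flags P=1 W=1 U=1 S=0
  [3] read 0x26 idx=5: raw=0x27007 flags P=1 W=1 U=1 S=0
  ✓ 0x278CC  — 4 lookups
#4 VA=0xE05C061B775 (w,kernel):
  [0] read 0x12 idx=28: raw=0x2B007 flags P=1 W=1 U=1 S=0
  [1] read 0x2B idx=23: raw=0x2C007 flags P=1 W=1 U=1 S=0
  [2] read 0x2C idx=3: raw=0x2F007 flags P=1 W=1 U=1 S=0
  [3] read 0x2F idx=27: raw=0x32007 flags P=1 W=1 U=1 S=0
  ✓ 0x32775  — 4 lookups

Access #0 PA: 0x155FC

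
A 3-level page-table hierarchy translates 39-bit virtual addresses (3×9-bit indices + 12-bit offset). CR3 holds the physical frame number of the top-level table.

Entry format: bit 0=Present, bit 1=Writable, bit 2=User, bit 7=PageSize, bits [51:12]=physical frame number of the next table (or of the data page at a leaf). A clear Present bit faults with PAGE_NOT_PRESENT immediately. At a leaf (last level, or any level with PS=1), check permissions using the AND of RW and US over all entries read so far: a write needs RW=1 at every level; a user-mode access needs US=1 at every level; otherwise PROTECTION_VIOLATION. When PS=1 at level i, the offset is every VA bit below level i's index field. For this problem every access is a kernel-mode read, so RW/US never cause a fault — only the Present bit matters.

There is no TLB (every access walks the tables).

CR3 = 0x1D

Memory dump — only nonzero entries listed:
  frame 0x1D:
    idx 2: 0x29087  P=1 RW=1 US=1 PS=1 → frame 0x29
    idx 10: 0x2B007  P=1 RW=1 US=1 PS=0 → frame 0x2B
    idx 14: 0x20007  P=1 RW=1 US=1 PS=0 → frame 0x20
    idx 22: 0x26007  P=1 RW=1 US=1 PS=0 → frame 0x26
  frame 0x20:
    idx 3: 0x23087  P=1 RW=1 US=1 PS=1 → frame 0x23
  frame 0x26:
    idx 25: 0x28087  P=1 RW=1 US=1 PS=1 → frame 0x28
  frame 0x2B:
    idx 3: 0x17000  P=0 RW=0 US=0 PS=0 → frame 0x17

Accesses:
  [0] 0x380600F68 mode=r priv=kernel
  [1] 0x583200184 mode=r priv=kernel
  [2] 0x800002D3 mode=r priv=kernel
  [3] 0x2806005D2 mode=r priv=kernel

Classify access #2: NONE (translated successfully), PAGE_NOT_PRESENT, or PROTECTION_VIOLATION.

Trace:
#0 VA=0x380600F68 (r,kernel):
  L0: frame=0x1D idx=14 entry=0x20007 [P=1 RW=1 US=1 PS=0]
  L1: frame=0x20 idx=3 entry=0x23087 [P=1 RW=1 US=1 PS=1]
  ⇒ phys 0x23F68 (huge @L1)  [2 reads]
#1 VA=0x583200184 (r,kernel):
  L0: frame=0x1D idx=22 entry=0x26007 [P=1 RW=1 US=1 PS=0]
  L1: frame=0x26 idx=25 entry=0x28087 [P=1 RW=1 US=1 PS=1]
  ⇒ phys 0x28184 (huge @L1)  [2 reads]
#2 VA=0x800002D3 (r,kernel):
  L0: frame=0x1D idx=2 entry=0x29087 [P=1 RW=1 US=1 PS=1]
  ⇒ phys 0x292D3 (huge @L0)  [1 reads]
#3 VA=0x2806005D2 (r,kernel):
  L0: frame=0x1D idx=10 entry=0x2B007 [P=1 RW=1 US=1 PS=0]
  L1: frame=0x2B idx=3 entry=0x17000 [P=0 RW=0 US=0 PS=0]
  → PAGE_NOT_PRESENT  (2 entries read)

Access #2 fault: NONE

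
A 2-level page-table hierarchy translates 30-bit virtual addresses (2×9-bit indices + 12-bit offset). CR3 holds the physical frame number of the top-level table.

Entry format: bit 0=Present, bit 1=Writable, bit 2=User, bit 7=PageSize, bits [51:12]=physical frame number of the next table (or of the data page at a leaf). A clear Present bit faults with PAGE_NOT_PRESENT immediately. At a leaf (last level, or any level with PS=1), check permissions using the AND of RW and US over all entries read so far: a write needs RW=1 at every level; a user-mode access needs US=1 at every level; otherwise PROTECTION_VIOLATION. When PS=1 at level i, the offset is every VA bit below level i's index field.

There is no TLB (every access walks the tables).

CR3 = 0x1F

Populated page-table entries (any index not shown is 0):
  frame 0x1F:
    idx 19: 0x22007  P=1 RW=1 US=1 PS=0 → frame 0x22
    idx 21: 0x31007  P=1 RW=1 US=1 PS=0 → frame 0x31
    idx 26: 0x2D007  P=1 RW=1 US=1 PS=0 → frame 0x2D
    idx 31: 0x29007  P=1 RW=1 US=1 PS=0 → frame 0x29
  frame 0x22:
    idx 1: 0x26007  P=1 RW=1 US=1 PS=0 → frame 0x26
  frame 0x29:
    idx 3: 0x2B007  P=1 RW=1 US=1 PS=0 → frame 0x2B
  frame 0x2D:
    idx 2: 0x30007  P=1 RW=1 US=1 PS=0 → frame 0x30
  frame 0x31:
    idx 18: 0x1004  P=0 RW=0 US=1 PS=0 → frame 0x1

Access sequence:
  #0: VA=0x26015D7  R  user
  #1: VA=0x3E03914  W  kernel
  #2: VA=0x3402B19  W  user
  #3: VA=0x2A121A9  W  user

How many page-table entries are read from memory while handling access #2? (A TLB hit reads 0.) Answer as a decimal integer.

Per-access translation:
#0 VA=0x26015D7 (r,user):
  lvl0: tbl 0x1F, slot 19 ⇒ 0x22007 (P1/RW1/US1/PS0)
  lvl1: tbl 0x22, slot 1 ⇒ 0x26007 (P1/RW1/US1/PS0)
  ⇒ phys 0x265D7  [2 reads]
#1 VA=0x3E03914 (w,kernel):
  lvl0: tbl 0x1F, slot 31 ⇒ 0x29007 (P1/RW1/US1/PS0)
  lvl1: tbl 0x29, slot 3 ⇒ 0x2B007 (P1/RW1/US1/PS0)
  ⇒ phys 0x2B914  [2 reads]
#2 VA=0x3402B19 (w,user):
  lvl0: tbl 0x1F, slot 26 ⇒ 0x2D007 (P1/RW1/US1/PS0)
  lvl1: tbl 0x2D, slot 2 ⇒ 0x30007 (P1/RW1/US1/PS0)
  ⇒ phys 0x30B19  [2 reads]
#3 VA=0x2A121A9 (w,user):
  lvl0: tbl 0x1F, slot 21 ⇒ 0x31007 (P1/RW1/US1/PS0)
  lvl1: tbl 0x31, slot 18 ⇒ 0x1004 (P0/RW0/US1/PS0)
  ✗ PAGE_NOT_PRESENT  [2 reads]

Entries read for #2: 2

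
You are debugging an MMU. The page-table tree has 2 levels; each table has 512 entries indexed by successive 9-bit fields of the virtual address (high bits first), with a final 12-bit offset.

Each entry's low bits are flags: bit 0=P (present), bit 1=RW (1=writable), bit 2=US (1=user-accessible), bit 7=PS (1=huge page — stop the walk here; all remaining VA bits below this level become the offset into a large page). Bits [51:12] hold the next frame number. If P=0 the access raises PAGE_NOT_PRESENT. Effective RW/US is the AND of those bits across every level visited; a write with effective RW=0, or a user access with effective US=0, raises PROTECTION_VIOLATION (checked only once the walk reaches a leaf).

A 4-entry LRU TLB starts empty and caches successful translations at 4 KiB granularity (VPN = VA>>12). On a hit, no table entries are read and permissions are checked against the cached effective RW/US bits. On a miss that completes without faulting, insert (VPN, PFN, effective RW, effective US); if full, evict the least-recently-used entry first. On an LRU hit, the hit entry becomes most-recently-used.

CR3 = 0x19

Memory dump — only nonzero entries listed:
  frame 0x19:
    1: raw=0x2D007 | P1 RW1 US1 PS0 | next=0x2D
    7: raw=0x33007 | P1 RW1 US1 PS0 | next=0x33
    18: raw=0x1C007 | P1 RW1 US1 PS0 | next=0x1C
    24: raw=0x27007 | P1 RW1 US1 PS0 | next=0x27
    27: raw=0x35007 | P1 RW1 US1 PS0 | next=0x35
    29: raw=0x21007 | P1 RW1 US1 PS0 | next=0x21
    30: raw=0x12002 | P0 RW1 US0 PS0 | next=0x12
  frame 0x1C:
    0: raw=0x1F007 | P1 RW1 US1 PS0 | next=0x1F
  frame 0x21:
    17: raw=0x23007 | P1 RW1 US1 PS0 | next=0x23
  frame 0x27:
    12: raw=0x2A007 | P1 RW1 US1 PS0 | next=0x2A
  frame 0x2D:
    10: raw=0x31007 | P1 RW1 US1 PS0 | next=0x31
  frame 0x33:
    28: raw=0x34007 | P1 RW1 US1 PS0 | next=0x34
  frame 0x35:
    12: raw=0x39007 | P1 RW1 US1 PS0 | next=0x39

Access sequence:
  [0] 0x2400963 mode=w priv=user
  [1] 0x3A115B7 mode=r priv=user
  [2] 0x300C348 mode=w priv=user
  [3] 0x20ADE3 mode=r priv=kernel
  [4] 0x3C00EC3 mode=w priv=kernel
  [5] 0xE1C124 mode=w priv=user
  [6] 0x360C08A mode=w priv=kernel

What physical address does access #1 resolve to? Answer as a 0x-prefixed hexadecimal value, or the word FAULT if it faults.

Trace:
#0 VA=0x2400963 (w,user):
  [0] read 0x19 idx=18: raw=0x1C007 flags P=1 W=1 U=1 S=0
  [1] read 0x1C idx=0: raw=0x1F007 flags P=1 W=1 U=1 S=0
  → PA=0x1F963  (2 entries read)
#1 VA=0x3A115B7 (r,user):
  [0] read 0x19 idx=29: raw=0x21007 flags P=1 W=1 U=1 S=0
  [1] read 0x21 idx=17: raw=0x23007 flags P=1 W=1 U=1 S=0
  → PA=0x235B7  (2 entries read)
#2 VA=0x300C348 (w,user):
  [0] read 0x19 idx=24: raw=0x27007 flags P=1 W=1 U=1 S=0
  [1] read 0x27 idx=12: raw=0x2A007 flags P=1 W=1 U=1 S=0
  → PA=0x2A348  (2 entries read)
#3 VA=0x20ADE3 (r,kernel):
  [0] read 0x19 idx=1: raw=0x2D007 flags P=1 W=1 U=1 S=0
  [1] read 0x2D idx=10: raw=0x31007 flags P=1 W=1 U=1 S=0
  → PA=0x31DE3  (2 entries read)
#4 VA=0x3C00EC3 (w,kernel):
  [0] read 0x19 idx=30: raw=0x12002 flags P=0 W=1 U=0 S=0
  → PAGE_NOT_PRESENT  (1 entries read)
#5 VA=0xE1C124 (w,user):
  [0] read 0x19 idx=7: raw=0x33007 flags P=1 W=1 U=1 S=0
  [1] read 0x33 idx=28: raw=0x34007 flags P=1 W=1 U=1 S=0
  → PA=0x34124  (2 entries read)
#6 VA=0x360C08A (w,kernel):
  [0] read 0x19 idx=27: raw=0x35007 flags P=1 W=1 U=1 S=0
  [1] read 0x35 idx=12: raw=0x39007 flags P=1 W=1 U=1 S=0
  → PA=0x3908A  (2 entries read)

Access #1 PA: 0x235B7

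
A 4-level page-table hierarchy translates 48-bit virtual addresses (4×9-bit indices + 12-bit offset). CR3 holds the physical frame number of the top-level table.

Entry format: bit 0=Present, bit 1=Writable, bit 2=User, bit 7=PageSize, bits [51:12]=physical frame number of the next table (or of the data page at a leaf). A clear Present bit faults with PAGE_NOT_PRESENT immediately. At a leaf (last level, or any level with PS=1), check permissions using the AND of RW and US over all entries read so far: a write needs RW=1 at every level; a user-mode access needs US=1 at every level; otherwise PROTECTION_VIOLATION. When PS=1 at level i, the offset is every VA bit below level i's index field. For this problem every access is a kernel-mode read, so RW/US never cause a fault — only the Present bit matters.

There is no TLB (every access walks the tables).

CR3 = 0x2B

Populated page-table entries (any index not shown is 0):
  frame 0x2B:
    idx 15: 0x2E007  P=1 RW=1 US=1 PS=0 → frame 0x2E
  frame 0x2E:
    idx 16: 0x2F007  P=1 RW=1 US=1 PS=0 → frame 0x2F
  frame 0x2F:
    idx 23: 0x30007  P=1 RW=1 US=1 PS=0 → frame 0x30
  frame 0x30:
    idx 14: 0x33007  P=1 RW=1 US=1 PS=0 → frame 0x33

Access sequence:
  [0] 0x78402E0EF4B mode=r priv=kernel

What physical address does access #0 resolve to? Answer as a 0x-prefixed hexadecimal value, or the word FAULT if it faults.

Trace:
#0 VA=0x78402E0EF4B (r,kernel):
  lvl0: tbl 0x2B, slot 15 ⇒ 0x2E007 (P1/RW1/US1/PS0)
  lvl1: tbl 0x2E, slot 16 ⇒ 0x2F007 (P1/RW1/US1/PS0)
  lvl2: tbl 0x2F, slot 23 ⇒ 0x30007 (P1/RW1/US1/PS0)
  lvl3: tbl 0x30, slot 14 ⇒ 0x33007 (P1/RW1/US1/PS0)
  ⇒ phys 0x33F4B  [4 reads]

Access #0 PA: 0x33F4B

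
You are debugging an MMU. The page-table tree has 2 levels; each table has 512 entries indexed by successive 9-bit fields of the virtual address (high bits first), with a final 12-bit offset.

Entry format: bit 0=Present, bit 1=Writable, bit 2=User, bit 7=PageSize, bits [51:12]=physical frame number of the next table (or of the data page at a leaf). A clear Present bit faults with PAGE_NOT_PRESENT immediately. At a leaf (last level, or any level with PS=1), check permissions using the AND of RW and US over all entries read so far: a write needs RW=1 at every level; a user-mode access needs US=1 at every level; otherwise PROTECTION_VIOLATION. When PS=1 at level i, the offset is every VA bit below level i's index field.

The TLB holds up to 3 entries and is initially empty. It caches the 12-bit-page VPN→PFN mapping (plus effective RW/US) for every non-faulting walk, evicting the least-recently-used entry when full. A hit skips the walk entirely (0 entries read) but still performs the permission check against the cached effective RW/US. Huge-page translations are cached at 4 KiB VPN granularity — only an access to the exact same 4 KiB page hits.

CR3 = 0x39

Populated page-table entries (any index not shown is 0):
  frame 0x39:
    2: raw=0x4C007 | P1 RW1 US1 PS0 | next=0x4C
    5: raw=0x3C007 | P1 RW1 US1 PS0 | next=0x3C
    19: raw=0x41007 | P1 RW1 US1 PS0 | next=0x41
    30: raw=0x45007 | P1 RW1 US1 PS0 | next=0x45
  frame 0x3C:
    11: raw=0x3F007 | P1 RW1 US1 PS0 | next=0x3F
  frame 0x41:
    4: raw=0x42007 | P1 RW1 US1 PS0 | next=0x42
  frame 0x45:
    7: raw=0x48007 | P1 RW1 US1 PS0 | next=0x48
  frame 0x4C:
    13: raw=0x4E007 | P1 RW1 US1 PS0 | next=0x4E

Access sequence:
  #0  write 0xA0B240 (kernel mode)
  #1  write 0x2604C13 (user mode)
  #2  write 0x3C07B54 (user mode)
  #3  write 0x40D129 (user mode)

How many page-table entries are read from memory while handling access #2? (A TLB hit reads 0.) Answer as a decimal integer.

Per-access translation:
#0 VA=0xA0B240 (w,kernel):
  L0 @0x39[5] → 0x3C007  P=1,RW=1,US=1,PS=0
  L1 @0x3C[11] → 0x3F007  P=1,RW=1,US=1,PS=0
  → PA=0x3F240  (2 entries read)
#1 VA=0x2604C13 (w,user):
  L0 @0x39[19] → 0x41007  P=1,RW=1,US=1,PS=0
  L1 @0x41[4] → 0x42007  P=1,RW=1,US=1,PS=0
  → PA=0x42C13  (2 entries read)
#2 VA=0x3C07B54 (w,user):
  L0 @0x39[30] → 0x45007  P=1,RW=1,US=1,PS=0
  L1 @0x45[7] → 0x48007  P=1,RW=1,US=1,PS=0
  → PA=0x48B54  (2 entries read)
#3 VA=0x40D129 (w,user):
  L0 @0x39[2] → 0x4C007  P=1,RW=1,US=1,PS=0
  L1 @0x4C[13] → 0x4E007  P=1,RW=1,US=1,PS=0
  → PA=0x4E129  (2 entries read)

Entries read for #2: 2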